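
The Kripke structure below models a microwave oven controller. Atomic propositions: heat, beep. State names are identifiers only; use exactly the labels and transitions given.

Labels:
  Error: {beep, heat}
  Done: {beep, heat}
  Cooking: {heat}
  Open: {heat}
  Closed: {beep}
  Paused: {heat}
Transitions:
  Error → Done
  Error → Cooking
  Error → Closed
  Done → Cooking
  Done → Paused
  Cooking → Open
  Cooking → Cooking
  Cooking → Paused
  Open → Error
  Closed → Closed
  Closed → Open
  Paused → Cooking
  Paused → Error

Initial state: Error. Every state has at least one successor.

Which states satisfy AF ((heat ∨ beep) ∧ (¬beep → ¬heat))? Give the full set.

{Error, Done, Open, Closed}

States satisfying (heat ∨ beep) ∧ (¬beep → ¬heat): {Error, Done, Closed}.
States satisfying AF ((heat ∨ beep) ∧ (¬beep → ¬heat)): {Error, Done, Open, Closed}.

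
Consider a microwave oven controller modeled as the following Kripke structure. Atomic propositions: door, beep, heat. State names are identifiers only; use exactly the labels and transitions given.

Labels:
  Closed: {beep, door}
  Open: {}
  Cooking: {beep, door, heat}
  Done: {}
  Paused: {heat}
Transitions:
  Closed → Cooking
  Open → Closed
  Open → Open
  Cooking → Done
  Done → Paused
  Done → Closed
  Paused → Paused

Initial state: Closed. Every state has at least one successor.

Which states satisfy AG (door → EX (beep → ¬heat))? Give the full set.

{Paused}

States satisfying door → EX (beep → ¬heat): {Open, Cooking, Done, Paused}.
States satisfying AG (door → EX (beep → ¬heat)): {Paused}.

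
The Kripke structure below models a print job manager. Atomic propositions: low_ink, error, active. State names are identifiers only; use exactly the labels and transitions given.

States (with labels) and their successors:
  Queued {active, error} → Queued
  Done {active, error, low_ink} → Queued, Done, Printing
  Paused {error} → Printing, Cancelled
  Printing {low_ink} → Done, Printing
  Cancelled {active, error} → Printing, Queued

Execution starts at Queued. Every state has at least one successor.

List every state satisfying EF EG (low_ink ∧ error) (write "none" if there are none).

{Done, Paused, Printing, Cancelled}

States satisfying EG (low_ink ∧ error): {Done}.
States satisfying EF EG (low_ink ∧ error): {Done, Paused, Printing, Cancelled}.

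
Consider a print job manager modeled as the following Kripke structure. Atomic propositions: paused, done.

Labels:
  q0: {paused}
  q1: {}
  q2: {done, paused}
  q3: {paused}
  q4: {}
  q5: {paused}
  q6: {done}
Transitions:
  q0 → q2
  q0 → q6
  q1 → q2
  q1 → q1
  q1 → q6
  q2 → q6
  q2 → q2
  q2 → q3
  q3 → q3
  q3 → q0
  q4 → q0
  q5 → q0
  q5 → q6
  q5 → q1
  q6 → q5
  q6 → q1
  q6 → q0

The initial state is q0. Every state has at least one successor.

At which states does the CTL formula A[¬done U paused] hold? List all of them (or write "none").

States satisfying ¬done: {q0, q1, q3, q4, q5}.
States satisfying paused: {q0, q2, q3, q5}.
States satisfying A[¬done U paused]: {q0, q2, q3, q4, q5}.

{q0, q2, q3, q4, q5}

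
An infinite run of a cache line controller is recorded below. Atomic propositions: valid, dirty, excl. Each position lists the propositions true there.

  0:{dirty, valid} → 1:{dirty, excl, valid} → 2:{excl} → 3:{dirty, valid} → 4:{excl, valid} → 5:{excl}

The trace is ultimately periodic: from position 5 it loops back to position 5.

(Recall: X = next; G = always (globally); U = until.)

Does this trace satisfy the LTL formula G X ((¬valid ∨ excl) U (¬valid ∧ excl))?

No

X ((¬valid ∨ excl) U (¬valid ∧ excl)) must hold at every position from 0 onward. It fails at position 2, so G X ((¬valid ∨ excl) U (¬valid ∧ excl)) is false.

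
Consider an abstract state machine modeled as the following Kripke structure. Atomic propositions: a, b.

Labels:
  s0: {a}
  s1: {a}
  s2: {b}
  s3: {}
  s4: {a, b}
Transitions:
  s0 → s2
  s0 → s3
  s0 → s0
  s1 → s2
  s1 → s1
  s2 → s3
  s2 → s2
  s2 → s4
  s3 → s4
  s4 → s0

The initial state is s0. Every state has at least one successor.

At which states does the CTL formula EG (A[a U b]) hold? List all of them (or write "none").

States satisfying A[a U b]: {s2, s4}.
States satisfying EG (A[a U b]): {s2}.

{s2}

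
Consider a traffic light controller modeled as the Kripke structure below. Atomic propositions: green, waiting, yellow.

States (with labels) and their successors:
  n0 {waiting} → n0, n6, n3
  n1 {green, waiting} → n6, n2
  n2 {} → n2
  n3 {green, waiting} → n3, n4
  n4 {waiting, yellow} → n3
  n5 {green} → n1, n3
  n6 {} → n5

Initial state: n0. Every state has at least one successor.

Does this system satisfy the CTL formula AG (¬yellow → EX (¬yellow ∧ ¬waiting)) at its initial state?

States satisfying ¬yellow → EX (¬yellow ∧ ¬waiting): {n0, n1, n2, n4, n6}.
States satisfying AG (¬yellow → EX (¬yellow ∧ ¬waiting)): {n2}.
n3 is reachable from n0 and violates ¬yellow → EX (¬yellow ∧ ¬waiting), so AG fails at n0.
n0 ∉ Sat(AG (¬yellow → EX (¬yellow ∧ ¬waiting))).

No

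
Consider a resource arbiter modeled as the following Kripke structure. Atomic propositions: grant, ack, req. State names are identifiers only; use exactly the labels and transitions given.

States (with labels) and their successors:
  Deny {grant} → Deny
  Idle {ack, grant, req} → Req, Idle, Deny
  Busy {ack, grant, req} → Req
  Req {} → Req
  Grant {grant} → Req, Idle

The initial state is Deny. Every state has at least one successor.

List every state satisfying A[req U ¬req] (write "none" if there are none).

States satisfying req: {Idle, Busy}.
States satisfying ¬req: {Deny, Req, Grant}.
States satisfying A[req U ¬req]: {Deny, Busy, Req, Grant}.

{Deny, Busy, Req, Grant}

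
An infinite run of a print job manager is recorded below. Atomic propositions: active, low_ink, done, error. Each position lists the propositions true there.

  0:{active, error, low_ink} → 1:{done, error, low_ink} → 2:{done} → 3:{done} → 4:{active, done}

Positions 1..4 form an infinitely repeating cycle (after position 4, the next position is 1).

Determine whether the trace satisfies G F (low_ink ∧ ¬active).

F (low_ink ∧ ¬active) holds at every position 0..4, and those are all positions ever visited, so G F (low_ink ∧ ¬active) holds.

Yes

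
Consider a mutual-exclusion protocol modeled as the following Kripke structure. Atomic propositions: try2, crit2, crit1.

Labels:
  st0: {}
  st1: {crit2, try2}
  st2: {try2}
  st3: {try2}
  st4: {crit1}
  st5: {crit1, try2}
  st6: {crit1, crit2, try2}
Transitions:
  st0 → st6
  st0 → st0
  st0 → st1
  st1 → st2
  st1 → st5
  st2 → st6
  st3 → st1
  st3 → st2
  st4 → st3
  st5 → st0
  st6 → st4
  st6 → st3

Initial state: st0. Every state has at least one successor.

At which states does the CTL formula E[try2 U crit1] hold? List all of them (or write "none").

{st1, st2, st3, st4, st5, st6}

States satisfying try2: {st1, st2, st3, st5, st6}.
States satisfying crit1: {st4, st5, st6}.
States satisfying E[try2 U crit1]: {st1, st2, st3, st4, st5, st6}.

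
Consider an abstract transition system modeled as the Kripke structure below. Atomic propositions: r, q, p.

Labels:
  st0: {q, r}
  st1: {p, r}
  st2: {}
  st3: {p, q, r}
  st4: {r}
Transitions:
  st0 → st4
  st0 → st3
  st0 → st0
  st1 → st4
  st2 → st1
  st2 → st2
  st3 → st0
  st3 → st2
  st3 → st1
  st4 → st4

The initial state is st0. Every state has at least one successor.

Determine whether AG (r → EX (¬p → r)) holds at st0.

States satisfying r → EX (¬p → r): {st0, st1, st2, st3, st4}.
States satisfying AG (r → EX (¬p → r)): {st0, st1, st2, st3, st4}.
Every state reachable from st0 satisfies r → EX (¬p → r).
st0 ∈ Sat(AG (r → EX (¬p → r))).

Yes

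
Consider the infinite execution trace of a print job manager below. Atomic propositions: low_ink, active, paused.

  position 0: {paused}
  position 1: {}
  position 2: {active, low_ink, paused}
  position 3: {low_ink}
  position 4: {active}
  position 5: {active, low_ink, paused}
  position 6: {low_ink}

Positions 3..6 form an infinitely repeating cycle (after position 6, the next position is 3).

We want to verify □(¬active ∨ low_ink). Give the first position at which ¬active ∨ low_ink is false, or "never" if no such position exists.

4

Check ¬active ∨ low_ink at each position in order: 0 ✓, 1 ✓, 2 ✓, 3 ✓.
At position 4 the labels are {active}, so ¬active ∨ low_ink is false there. This is the first violation.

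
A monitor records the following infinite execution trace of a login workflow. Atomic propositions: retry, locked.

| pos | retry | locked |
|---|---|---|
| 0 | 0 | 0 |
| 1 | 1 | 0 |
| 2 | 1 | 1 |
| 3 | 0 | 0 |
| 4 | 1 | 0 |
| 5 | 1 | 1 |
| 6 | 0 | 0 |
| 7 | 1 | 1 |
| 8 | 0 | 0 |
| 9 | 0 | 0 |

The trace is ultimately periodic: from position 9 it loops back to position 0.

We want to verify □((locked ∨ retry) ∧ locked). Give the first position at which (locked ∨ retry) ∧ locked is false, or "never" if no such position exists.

At position 0 the labels are {}, so (locked ∨ retry) ∧ locked is false there. This is the first violation.

0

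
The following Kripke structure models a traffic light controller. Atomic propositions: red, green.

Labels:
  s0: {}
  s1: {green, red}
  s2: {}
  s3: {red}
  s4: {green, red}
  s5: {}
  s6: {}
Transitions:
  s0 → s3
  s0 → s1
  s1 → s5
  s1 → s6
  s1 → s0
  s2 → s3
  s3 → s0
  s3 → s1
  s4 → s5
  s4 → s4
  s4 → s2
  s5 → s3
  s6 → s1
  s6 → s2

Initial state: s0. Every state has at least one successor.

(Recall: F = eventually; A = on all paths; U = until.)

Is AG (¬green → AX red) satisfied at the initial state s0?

States satisfying ¬green → AX red: {s0, s1, s2, s4, s5}.
States satisfying AG (¬green → AX red): ∅.
s3 is reachable from s0 and violates ¬green → AX red, so AG fails at s0.
s0 ∉ Sat(AG (¬green → AX red)).

No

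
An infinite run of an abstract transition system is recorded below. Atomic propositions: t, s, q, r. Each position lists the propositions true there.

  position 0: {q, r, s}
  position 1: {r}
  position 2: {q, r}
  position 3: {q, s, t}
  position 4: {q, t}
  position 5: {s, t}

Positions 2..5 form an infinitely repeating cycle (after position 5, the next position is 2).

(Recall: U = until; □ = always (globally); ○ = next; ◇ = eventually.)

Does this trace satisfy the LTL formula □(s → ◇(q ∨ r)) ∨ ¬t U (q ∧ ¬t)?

Holds

s → ◇(q ∨ r) holds at every position 0..5, and those are all positions ever visited, so □(s → ◇(q ∨ r)) holds.
Positions where s holds: 0, 3, 5.
Check ◇(q ∨ r) at each: 0→ok, 3→ok, 5→ok.
Walking from position 0: q ∧ ¬t first holds at position 0, and ¬t holds at every earlier position along the way, so ¬t U (q ∧ ¬t) holds.
At position 0: □(s → ◇(q ∨ r)) is true; ¬t U (q ∧ ¬t) is true; so □(s → ◇(q ∨ r)) ∨ ¬t U (q ∧ ¬t) is true.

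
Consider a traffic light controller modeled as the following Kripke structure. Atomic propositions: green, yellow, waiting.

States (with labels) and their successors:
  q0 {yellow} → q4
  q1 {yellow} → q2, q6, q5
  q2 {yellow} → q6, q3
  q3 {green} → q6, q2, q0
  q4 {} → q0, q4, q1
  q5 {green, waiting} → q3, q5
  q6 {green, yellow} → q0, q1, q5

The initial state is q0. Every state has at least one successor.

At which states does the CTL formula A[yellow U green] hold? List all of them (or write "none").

States satisfying yellow: {q0, q1, q2, q6}.
States satisfying green: {q3, q5, q6}.
States satisfying A[yellow U green]: {q1, q2, q3, q5, q6}.

{q1, q2, q3, q5, q6}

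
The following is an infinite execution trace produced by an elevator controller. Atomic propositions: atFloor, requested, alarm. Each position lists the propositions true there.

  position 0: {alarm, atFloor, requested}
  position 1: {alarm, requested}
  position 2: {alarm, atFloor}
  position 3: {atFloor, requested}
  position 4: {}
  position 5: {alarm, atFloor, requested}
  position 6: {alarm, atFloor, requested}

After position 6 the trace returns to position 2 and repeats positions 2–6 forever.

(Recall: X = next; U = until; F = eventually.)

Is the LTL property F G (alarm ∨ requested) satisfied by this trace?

G (alarm ∨ requested) is false at every position 0..6, so it never becomes true and F G (alarm ∨ requested) fails.

Violated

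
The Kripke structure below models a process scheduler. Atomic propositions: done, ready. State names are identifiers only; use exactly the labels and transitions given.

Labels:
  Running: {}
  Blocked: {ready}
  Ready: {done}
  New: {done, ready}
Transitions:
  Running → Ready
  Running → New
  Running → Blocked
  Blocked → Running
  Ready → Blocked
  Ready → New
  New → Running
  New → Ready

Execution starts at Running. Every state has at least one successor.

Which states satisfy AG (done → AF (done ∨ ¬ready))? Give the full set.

{Running, Blocked, Ready, New}

States satisfying done → AF (done ∨ ¬ready): {Running, Blocked, Ready, New}.
States satisfying AG (done → AF (done ∨ ¬ready)): {Running, Blocked, Ready, New}.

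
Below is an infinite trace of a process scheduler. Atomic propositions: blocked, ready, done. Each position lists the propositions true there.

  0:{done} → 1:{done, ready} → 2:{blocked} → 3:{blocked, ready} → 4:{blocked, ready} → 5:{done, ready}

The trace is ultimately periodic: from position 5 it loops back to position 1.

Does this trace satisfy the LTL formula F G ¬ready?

G ¬ready is false at every position 0..5, so it never becomes true and F G ¬ready fails.

Violated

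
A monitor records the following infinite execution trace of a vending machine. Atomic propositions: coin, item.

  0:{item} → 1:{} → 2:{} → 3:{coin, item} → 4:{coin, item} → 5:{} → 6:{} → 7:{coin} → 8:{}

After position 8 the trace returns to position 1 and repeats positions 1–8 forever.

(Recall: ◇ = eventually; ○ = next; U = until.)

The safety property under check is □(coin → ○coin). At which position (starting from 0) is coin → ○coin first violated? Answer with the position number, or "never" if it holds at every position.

Check coin → ○coin at each position in order: 0 ✓, 1 ✓, 2 ✓, 3 ✓.
At position 4 the labels are {coin, item} and the next position 5 has {}, so coin → ○coin is false there. This is the first violation.

4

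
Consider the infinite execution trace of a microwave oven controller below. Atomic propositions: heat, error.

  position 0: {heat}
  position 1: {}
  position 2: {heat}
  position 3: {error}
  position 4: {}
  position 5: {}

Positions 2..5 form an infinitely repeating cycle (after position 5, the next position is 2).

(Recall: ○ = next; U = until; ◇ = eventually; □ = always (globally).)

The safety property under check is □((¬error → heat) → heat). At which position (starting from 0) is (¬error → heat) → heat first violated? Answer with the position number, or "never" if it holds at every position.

Check (¬error → heat) → heat at each position in order: 0 ✓, 1 ✓, 2 ✓.
At position 3 the labels are {error}, so (¬error → heat) → heat is false there. This is the first violation.

3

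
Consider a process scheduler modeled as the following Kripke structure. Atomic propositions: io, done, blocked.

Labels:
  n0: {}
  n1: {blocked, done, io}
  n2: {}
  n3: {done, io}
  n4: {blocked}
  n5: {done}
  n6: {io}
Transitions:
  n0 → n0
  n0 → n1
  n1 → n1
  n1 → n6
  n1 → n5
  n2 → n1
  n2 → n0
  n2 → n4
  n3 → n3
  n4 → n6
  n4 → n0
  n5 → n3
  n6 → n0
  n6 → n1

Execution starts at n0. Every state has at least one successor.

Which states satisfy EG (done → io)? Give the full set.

States satisfying done → io: {n0, n1, n2, n3, n4, n6}.
States satisfying EG (done → io): {n0, n1, n2, n3, n4, n6}.

{n0, n1, n2, n3, n4, n6}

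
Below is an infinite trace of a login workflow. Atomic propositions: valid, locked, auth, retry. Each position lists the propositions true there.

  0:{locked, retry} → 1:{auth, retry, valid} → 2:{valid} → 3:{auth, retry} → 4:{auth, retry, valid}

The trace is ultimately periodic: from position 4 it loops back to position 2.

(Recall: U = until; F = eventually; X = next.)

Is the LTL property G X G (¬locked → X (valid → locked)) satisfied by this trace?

Violated

X G (¬locked → X (valid → locked)) must hold at every position from 0 onward. It fails at position 0, so G X G (¬locked → X (valid → locked)) is false.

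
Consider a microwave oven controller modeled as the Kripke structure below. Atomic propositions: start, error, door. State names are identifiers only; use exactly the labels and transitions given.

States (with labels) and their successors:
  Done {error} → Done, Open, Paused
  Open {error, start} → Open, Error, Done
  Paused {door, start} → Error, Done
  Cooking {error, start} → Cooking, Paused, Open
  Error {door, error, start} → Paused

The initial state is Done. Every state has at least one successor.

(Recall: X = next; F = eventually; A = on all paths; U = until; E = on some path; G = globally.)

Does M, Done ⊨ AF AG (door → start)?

Yes

States satisfying AG (door → start): {Done, Open, Paused, Cooking, Error}.
States satisfying AF AG (door → start): {Done, Open, Paused, Cooking, Error}.
Done ∈ Sat(AF AG (door → start)).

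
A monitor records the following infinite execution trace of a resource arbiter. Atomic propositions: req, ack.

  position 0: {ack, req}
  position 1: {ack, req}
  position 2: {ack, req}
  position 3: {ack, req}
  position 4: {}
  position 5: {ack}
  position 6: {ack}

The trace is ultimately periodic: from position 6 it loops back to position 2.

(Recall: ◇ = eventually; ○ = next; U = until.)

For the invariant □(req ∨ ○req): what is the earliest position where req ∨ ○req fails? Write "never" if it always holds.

Check req ∨ ○req at each position in order: 0 ✓, 1 ✓, 2 ✓, 3 ✓.
At position 4 the labels are {} and the next position 5 has {ack}, so req ∨ ○req is false there. This is the first violation.

4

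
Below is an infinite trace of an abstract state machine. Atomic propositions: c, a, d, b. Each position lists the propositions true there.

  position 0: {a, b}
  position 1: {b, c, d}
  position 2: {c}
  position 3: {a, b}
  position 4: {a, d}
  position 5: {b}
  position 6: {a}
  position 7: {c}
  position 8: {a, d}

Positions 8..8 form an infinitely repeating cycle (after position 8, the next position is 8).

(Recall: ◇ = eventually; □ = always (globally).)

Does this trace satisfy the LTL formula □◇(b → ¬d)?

Yes

◇(b → ¬d) holds at every position 0..8, and those are all positions ever visited, so □◇(b → ¬d) holds.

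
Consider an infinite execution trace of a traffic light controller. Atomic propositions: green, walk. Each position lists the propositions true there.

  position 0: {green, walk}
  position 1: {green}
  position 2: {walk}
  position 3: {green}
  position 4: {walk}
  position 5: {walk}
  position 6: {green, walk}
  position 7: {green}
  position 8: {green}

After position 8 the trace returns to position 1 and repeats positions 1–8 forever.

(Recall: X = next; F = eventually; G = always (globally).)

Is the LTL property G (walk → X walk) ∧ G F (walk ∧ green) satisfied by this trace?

walk → X walk must hold at every position from 0 onward. It fails at position 0, so G (walk → X walk) is false.
Positions where walk holds: 0, 2, 4, 5, 6.
Check X walk at each: 0→fails, 2→fails, 4→ok, 5→ok, 6→fails.
F (walk ∧ green) holds at every position 0..8, and those are all positions ever visited, so G F (walk ∧ green) holds.
At position 0: G (walk → X walk) is false; G F (walk ∧ green) is true; so G (walk → X walk) ∧ G F (walk ∧ green) is false.

No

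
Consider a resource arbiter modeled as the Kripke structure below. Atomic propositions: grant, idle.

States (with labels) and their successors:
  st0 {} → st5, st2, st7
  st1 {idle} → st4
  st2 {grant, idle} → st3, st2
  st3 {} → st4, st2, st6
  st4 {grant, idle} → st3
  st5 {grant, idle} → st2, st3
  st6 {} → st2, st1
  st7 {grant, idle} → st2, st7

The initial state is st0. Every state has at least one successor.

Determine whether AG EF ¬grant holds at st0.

Holds

States satisfying EF ¬grant: {st0, st1, st2, st3, st4, st5, st6, st7}.
States satisfying AG EF ¬grant: {st0, st1, st2, st3, st4, st5, st6, st7}.
Every state reachable from st0 satisfies EF ¬grant.
st0 ∈ Sat(AG EF ¬grant).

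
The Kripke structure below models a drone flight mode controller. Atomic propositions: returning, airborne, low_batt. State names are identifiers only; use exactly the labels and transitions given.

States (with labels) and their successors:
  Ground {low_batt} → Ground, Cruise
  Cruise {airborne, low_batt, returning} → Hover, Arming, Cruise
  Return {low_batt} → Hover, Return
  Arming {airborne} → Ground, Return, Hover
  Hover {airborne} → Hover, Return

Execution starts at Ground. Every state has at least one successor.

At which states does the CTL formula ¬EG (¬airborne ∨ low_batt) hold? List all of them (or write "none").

States satisfying ¬airborne ∨ low_batt: {Ground, Cruise, Return}.
States satisfying EG (¬airborne ∨ low_batt): {Ground, Cruise, Return}.
States satisfying ¬EG (¬airborne ∨ low_batt): {Arming, Hover}.

{Arming, Hover}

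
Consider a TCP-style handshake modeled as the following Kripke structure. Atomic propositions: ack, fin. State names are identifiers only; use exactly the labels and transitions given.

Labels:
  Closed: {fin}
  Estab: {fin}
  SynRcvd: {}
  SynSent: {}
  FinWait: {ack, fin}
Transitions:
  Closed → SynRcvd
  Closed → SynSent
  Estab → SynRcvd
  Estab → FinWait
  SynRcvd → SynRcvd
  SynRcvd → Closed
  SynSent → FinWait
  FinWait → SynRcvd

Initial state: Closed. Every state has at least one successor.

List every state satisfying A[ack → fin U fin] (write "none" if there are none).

States satisfying ack → fin: {Closed, Estab, SynRcvd, SynSent, FinWait}.
States satisfying fin: {Closed, Estab, FinWait}.
States satisfying A[ack → fin U fin]: {Closed, Estab, SynSent, FinWait}.

{Closed, Estab, SynSent, FinWait}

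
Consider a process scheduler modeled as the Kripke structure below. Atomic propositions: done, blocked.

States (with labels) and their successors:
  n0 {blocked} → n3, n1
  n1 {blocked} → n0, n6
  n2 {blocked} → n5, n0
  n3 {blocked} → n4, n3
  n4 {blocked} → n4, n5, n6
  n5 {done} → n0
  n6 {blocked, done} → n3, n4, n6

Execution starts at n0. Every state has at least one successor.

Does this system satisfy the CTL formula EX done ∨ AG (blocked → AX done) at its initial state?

States satisfying done: {n5, n6}.
States satisfying EX done: {n1, n2, n4, n6}.
States satisfying blocked → AX done: {n5}.
States satisfying AG (blocked → AX done): ∅.
States satisfying EX done ∨ AG (blocked → AX done): {n1, n2, n4, n6}.
n0 ∉ Sat(EX done ∨ AG (blocked → AX done)).

Does not hold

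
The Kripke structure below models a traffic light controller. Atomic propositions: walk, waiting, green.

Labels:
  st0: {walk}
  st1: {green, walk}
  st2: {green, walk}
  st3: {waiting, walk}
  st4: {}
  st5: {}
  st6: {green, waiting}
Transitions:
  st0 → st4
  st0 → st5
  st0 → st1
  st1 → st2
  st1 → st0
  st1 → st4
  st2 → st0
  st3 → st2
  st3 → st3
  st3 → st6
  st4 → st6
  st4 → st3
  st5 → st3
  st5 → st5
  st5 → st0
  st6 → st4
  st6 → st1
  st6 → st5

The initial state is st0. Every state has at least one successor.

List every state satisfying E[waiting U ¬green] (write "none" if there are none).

{st0, st3, st4, st5, st6}

States satisfying waiting: {st3, st6}.
States satisfying ¬green: {st0, st3, st4, st5}.
States satisfying E[waiting U ¬green]: {st0, st3, st4, st5, st6}.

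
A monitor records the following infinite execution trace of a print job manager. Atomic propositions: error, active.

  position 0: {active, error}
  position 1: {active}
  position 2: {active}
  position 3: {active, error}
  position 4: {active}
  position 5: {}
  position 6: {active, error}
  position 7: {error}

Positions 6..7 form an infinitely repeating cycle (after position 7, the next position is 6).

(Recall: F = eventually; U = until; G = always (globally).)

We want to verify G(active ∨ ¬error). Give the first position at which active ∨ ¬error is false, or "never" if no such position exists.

Check active ∨ ¬error at each position in order: 0 ✓, 1 ✓, 2 ✓, 3 ✓, 4 ✓, 5 ✓, 6 ✓.
At position 7 the labels are {error}, so active ∨ ¬error is false there. This is the first violation.

7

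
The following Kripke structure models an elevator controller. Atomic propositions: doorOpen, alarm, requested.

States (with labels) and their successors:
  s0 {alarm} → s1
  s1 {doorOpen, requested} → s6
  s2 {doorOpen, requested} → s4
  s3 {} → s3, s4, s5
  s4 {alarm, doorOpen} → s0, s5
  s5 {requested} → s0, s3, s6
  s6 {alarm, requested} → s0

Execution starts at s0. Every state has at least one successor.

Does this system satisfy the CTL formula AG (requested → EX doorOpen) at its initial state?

States satisfying requested → EX doorOpen: {s0, s2, s3, s4}.
States satisfying AG (requested → EX doorOpen): ∅.
s1 is reachable from s0 and violates requested → EX doorOpen, so AG fails at s0.
s0 ∉ Sat(AG (requested → EX doorOpen)).

Does not hold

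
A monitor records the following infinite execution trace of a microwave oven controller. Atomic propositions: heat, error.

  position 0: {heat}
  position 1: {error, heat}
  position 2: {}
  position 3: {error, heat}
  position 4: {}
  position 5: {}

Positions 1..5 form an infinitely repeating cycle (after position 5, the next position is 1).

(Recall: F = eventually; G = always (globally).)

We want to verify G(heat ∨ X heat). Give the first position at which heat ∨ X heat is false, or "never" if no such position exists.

4

Check heat ∨ X heat at each position in order: 0 ✓, 1 ✓, 2 ✓, 3 ✓.
At position 4 the labels are {} and the next position 5 has {}, so heat ∨ X heat is false there. This is the first violation.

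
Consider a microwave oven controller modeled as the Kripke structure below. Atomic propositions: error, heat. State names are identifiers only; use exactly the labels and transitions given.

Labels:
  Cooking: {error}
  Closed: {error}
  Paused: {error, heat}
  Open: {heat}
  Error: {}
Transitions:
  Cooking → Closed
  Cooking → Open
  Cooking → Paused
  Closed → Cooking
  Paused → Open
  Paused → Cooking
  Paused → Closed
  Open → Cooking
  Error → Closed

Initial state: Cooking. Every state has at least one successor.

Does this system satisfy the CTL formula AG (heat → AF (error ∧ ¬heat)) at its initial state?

States satisfying heat → AF (error ∧ ¬heat): {Cooking, Closed, Paused, Open, Error}.
States satisfying AG (heat → AF (error ∧ ¬heat)): {Cooking, Closed, Paused, Open, Error}.
Every state reachable from Cooking satisfies heat → AF (error ∧ ¬heat).
Cooking ∈ Sat(AG (heat → AF (error ∧ ¬heat))).

Yes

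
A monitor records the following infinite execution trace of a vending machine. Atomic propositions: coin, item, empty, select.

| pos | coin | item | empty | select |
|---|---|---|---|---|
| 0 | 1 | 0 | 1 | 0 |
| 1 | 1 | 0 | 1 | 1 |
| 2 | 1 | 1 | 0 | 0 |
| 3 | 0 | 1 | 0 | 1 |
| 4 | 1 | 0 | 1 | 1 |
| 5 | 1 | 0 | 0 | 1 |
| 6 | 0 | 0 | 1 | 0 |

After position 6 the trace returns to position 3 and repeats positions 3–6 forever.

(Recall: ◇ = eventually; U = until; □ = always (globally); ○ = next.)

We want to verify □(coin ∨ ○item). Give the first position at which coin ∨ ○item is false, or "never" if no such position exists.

Check coin ∨ ○item at each position in order: 0 ✓, 1 ✓, 2 ✓.
At position 3 the labels are {item, select} and the next position 4 has {coin, empty, select}, so coin ∨ ○item is false there. This is the first violation.

3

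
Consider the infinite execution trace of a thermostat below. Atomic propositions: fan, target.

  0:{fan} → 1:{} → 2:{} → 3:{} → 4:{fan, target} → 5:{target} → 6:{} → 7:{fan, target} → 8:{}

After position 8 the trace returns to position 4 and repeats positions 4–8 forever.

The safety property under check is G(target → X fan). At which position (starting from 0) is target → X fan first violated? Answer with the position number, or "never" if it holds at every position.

Check target → X fan at each position in order: 0 ✓, 1 ✓, 2 ✓, 3 ✓.
At position 4 the labels are {fan, target} and the next position 5 has {target}, so target → X fan is false there. This is the first violation.

4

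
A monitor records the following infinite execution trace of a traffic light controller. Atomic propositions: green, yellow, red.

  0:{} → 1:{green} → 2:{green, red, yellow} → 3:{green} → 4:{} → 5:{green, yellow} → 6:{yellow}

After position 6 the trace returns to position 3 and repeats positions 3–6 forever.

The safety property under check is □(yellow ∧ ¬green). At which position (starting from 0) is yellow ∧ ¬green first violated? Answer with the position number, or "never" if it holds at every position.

At position 0 the labels are {}, so yellow ∧ ¬green is false there. This is the first violation.

0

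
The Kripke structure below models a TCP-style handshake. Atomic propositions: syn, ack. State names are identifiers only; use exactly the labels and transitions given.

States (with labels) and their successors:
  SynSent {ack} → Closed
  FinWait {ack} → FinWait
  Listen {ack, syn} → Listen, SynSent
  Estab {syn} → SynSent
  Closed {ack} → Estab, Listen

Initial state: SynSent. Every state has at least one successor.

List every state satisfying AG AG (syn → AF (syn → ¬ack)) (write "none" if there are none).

States satisfying AG (syn → AF (syn → ¬ack)): {FinWait}.
States satisfying AG AG (syn → AF (syn → ¬ack)): {FinWait}.

{FinWait}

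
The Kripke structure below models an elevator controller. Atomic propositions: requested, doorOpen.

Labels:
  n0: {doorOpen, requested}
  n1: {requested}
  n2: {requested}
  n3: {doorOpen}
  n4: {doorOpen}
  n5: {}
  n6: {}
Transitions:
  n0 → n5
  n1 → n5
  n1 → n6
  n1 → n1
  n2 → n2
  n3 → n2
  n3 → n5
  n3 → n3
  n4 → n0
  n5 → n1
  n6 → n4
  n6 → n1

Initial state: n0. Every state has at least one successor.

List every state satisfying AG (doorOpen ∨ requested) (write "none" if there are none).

{n2}

States satisfying doorOpen ∨ requested: {n0, n1, n2, n3, n4}.
States satisfying AG (doorOpen ∨ requested): {n2}.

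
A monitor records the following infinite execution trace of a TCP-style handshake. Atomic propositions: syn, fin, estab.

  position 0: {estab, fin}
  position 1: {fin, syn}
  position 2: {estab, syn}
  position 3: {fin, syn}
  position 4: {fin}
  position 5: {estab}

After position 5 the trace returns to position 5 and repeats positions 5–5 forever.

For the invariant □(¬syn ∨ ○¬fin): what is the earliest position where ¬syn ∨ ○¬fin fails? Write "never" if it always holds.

2

Check ¬syn ∨ ○¬fin at each position in order: 0 ✓, 1 ✓.
At position 2 the labels are {estab, syn} and the next position 3 has {fin, syn}, so ¬syn ∨ ○¬fin is false there. This is the first violation.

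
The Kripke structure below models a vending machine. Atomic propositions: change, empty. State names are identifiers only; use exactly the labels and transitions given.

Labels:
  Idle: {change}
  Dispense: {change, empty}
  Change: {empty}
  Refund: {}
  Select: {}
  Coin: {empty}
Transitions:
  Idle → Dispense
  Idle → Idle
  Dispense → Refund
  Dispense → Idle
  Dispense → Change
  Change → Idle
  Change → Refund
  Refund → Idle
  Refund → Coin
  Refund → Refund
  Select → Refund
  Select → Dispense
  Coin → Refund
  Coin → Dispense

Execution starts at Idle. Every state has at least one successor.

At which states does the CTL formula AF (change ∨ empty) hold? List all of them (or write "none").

States satisfying change ∨ empty: {Idle, Dispense, Change, Coin}.
States satisfying AF (change ∨ empty): {Idle, Dispense, Change, Coin}.

{Idle, Dispense, Change, Coin}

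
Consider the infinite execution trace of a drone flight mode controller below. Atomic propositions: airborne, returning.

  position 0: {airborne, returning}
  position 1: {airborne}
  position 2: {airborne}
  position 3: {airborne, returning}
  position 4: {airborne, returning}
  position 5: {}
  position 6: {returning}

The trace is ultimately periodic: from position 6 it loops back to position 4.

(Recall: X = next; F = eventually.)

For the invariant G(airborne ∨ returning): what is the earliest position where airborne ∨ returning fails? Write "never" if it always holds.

Check airborne ∨ returning at each position in order: 0 ✓, 1 ✓, 2 ✓, 3 ✓, 4 ✓.
At position 5 the labels are {}, so airborne ∨ returning is false there. This is the first violation.

5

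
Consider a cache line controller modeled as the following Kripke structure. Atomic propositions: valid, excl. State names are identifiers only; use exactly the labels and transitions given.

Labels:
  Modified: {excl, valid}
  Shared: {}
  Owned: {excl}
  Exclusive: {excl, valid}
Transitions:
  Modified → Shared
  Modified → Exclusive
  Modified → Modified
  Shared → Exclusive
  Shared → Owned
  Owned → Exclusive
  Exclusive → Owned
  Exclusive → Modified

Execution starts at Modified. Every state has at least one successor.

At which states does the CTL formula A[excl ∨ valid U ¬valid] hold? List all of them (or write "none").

States satisfying excl ∨ valid: {Modified, Owned, Exclusive}.
States satisfying ¬valid: {Shared, Owned}.
States satisfying A[excl ∨ valid U ¬valid]: {Shared, Owned}.

{Shared, Owned}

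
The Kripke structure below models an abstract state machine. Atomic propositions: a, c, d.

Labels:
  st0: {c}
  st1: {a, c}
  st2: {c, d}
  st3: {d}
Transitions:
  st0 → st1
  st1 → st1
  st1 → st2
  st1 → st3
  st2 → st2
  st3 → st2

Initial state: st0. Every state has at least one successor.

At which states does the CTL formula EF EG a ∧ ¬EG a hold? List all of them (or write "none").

States satisfying EG a: {st1}.
States satisfying EF EG a: {st0, st1}.
States satisfying a: {st1}.
States satisfying ¬EG a: {st0, st2, st3}.
States satisfying EF EG a ∧ ¬EG a: {st0}.

{st0}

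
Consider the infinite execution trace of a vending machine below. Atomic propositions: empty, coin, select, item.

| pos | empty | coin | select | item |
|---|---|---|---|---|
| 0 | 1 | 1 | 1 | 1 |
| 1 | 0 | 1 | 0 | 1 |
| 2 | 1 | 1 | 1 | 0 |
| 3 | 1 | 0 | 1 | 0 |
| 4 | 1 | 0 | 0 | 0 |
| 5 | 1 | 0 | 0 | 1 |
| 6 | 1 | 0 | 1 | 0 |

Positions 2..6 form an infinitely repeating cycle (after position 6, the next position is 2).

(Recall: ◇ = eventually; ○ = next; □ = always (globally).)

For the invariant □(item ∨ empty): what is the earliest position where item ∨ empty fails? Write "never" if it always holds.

never

item ∨ empty holds at every position 0..6, and those are all the positions the trace ever visits, so the invariant □(item ∨ empty) is never violated.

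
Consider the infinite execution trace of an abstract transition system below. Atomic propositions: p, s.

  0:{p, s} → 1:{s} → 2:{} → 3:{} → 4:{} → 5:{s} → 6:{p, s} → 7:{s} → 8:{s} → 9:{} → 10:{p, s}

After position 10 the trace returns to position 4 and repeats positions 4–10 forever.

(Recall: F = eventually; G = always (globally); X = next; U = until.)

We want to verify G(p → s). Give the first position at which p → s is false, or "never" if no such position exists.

p → s holds at every position 0..10, and those are all the positions the trace ever visits, so the invariant G(p → s) is never violated.

never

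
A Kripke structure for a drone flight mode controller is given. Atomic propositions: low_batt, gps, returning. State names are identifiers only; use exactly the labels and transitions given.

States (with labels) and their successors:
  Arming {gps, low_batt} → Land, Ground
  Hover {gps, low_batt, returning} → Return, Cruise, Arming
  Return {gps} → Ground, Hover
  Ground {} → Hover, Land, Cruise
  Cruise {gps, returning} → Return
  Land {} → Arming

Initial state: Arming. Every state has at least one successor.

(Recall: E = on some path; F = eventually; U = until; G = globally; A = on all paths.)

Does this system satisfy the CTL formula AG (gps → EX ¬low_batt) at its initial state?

Satisfied

States satisfying gps → EX ¬low_batt: {Arming, Hover, Return, Ground, Cruise, Land}.
States satisfying AG (gps → EX ¬low_batt): {Arming, Hover, Return, Ground, Cruise, Land}.
Every state reachable from Arming satisfies gps → EX ¬low_batt.
Arming ∈ Sat(AG (gps → EX ¬low_batt)).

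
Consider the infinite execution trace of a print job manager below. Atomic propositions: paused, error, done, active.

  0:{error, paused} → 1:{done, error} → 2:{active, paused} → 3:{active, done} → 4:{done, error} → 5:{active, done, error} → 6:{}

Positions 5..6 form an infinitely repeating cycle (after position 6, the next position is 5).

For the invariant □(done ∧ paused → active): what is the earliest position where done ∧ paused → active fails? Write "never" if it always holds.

never

done ∧ paused → active holds at every position 0..6, and those are all the positions the trace ever visits, so the invariant □(done ∧ paused → active) is never violated.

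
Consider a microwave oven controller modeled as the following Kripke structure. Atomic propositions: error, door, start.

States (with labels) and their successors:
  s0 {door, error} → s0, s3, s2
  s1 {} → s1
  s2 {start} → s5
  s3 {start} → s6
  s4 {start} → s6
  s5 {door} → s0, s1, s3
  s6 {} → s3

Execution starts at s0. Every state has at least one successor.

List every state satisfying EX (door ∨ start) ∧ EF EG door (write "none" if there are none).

{s0, s2, s5}

States satisfying door ∨ start: {s0, s2, s3, s4, s5}.
States satisfying EX (door ∨ start): {s0, s2, s5, s6}.
States satisfying EG door: {s0, s5}.
States satisfying EF EG door: {s0, s2, s5}.
States satisfying EX (door ∨ start) ∧ EF EG door: {s0, s2, s5}.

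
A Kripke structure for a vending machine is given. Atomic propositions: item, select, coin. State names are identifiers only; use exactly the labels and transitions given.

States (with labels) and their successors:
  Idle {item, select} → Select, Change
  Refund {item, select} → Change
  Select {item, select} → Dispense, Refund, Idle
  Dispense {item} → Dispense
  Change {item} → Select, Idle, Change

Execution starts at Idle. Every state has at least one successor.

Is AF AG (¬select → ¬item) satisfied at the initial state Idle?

Does not hold

States satisfying AG (¬select → ¬item): ∅.
States satisfying AF AG (¬select → ¬item): ∅.
There is a path from Idle along which AG (¬select → ¬item) never holds.
Idle ∉ Sat(AF AG (¬select → ¬item)).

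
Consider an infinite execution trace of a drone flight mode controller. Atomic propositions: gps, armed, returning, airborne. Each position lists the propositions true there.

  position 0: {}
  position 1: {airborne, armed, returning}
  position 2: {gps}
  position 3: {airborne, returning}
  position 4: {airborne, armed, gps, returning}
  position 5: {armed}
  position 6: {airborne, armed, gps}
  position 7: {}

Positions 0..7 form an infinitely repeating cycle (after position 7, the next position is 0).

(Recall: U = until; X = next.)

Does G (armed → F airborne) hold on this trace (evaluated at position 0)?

armed → F airborne holds at every position 0..7, and those are all positions ever visited, so G (armed → F airborne) holds.
Positions where armed holds: 1, 4, 5, 6.
Check F airborne at each: 1→ok, 4→ok, 5→ok, 6→ok.

Holds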